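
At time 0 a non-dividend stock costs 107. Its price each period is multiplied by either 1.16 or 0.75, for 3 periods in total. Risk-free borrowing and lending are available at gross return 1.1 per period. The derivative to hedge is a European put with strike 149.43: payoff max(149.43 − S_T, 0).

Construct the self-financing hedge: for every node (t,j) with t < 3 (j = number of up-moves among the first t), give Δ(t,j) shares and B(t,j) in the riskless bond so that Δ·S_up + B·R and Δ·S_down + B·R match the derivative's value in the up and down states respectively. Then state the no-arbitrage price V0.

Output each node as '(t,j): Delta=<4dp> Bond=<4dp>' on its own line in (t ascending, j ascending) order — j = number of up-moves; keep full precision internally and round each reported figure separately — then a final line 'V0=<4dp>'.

Risk-neutral probability p* = (R−d)/(u−d) = (1.1−0.75)/(1.16−0.75) = 0.8537.
Payoff layer (t=3): V(3,0)=104.2894, V(3,1)=79.6125, V(3,2)=41.4456, V(3,3)=0.0000
  t=2,j=0: stock 60.1875 → up 69.8175 (V=79.6125), down 45.1406 (V=104.2894). Price 75.6580; hedge Δ=-1.0000, bond B=135.8455.
  t=2,j=1: stock 93.0900 → up 107.9844 (V=41.4456), down 69.8175 (V=79.6125). Price 42.7555; hedge Δ=-1.0000, bond B=135.8455.
  t=2,j=2: stock 143.9792 → up 167.0159 (V=0.0000), down 107.9844 (V=41.4456). Price 5.5138; hedge Δ=-0.7021, bond B=106.6007.
  t=1,j=0: stock 80.2500 → up 93.0900 (V=42.7555), down 60.1875 (V=75.6580). Price 43.2459; hedge Δ=-1.0000, bond B=123.4959.
  t=1,j=1: stock 124.1200 → up 143.9792 (V=5.5138), down 93.0900 (V=42.7555). Price 9.9671; hedge Δ=-0.7318, bond B=100.8003.
  t=0,j=0: stock 107.0000 → up 124.1200 (V=9.9671), down 80.2500 (V=43.2459). Price 13.4883; hedge Δ=-0.7586, bond B=94.6560.
Each (Δ,B) replicates both successor values, so the strategy is self-financing and V0 is arbitrage-free.

(0,0): Delta=-0.7586 Bond=94.6560
(1,0): Delta=-1.0000 Bond=123.4959
(1,1): Delta=-0.7318 Bond=100.8003
(2,0): Delta=-1.0000 Bond=135.8455
(2,1): Delta=-1.0000 Bond=135.8455
(2,2): Delta=-0.7021 Bond=106.6007
V0=13.4883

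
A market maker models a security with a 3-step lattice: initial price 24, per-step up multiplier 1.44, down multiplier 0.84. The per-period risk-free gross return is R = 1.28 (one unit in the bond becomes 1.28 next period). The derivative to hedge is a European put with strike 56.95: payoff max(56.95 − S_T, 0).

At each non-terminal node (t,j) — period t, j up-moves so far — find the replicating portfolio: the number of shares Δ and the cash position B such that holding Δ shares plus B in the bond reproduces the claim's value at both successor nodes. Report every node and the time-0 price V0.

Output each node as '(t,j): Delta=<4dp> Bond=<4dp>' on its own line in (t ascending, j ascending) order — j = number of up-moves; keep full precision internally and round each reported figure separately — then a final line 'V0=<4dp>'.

Under the risk-neutral measure, an up-move has probability p* = (R−d)/(u−d) = 0.7333 and values discount at R = 1.28.
Terminal values V(3,·): V(3,0)=42.7251, V(3,1)=32.5645, V(3,2)=15.1462, V(3,3)=0.0000
Node (2,0) S=16.9344: V=(p*·32.5645+(1−p*)·42.7251)/1.28=27.5578; Δ=(32.5645−42.7251)/(24.3855−14.2249)=-1.0000; B=V−Δ·S=44.4922
Node (2,1) S=29.0304: V=(p*·15.1462+(1−p*)·32.5645)/1.28=15.4618; Δ=(15.1462−32.5645)/(41.8038−24.3855)=-1.0000; B=V−Δ·S=44.4922
Node (2,2) S=49.7664: V=(p*·0.0000+(1−p*)·15.1462)/1.28=3.1555; Δ=(0.0000−15.1462)/(71.6636−41.8038)=-0.5072; B=V−Δ·S=28.3992
Node (1,0) S=20.1600: V=(p*·15.4618+(1−p*)·27.5578)/1.28=14.5995; Δ=(15.4618−27.5578)/(29.0304−16.9344)=-1.0000; B=V−Δ·S=34.7595
Node (1,1) S=34.5600: V=(p*·3.1555+(1−p*)·15.4618)/1.28=5.0290; Δ=(3.1555−15.4618)/(49.7664−29.0304)=-0.5935; B=V−Δ·S=25.5396
Node (0,0) S=24.0000: V=(p*·5.0290+(1−p*)·14.5995)/1.28=5.9228; Δ=(5.0290−14.5995)/(34.5600−20.1600)=-0.6646; B=V−Δ·S=21.8736
Self-financing check: at every node Δ·S+B equals the discounted successor values.

(0,0): Delta=-0.6646 Bond=21.8736
(1,0): Delta=-1.0000 Bond=34.7595
(1,1): Delta=-0.5935 Bond=25.5396
(2,0): Delta=-1.0000 Bond=44.4922
(2,1): Delta=-1.0000 Bond=44.4922
(2,2): Delta=-0.5072 Bond=28.3992
V0=5.9228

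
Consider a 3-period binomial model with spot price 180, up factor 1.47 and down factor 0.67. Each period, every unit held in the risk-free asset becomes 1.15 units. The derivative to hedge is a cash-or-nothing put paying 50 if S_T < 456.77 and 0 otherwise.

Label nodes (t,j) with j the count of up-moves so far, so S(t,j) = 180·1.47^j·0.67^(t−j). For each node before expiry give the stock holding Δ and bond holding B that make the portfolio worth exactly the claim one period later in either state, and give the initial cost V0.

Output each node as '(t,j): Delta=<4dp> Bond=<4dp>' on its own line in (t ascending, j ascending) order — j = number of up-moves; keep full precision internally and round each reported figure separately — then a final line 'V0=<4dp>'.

Risk-neutral probability p* = (R−d)/(u−d) = (1.15−0.67)/(1.47−0.67) = 0.6000.
Payoff layer (t=3): V(3,0)=50.0000, V(3,1)=50.0000, V(3,2)=50.0000, V(3,3)=0.0000
  t=2,j=0: stock 80.8020 → up 118.7789 (V=50.0000), down 54.1373 (V=50.0000). Price 43.4783; hedge Δ=0.0000, bond B=43.4783.
  t=2,j=1: stock 177.2820 → up 260.6045 (V=50.0000), down 118.7789 (V=50.0000). Price 43.4783; hedge Δ=0.0000, bond B=43.4783.
  t=2,j=2: stock 388.9620 → up 571.7741 (V=0.0000), down 260.6045 (V=50.0000). Price 17.3913; hedge Δ=-0.1607, bond B=79.8913.
  t=1,j=0: stock 120.6000 → up 177.2820 (V=43.4783), down 80.8020 (V=43.4783). Price 37.8072; hedge Δ=0.0000, bond B=37.8072.
  t=1,j=1: stock 264.6000 → up 388.9620 (V=17.3913), down 177.2820 (V=43.4783). Price 24.1966; hedge Δ=-0.1232, bond B=56.8053.
  t=0,j=0: stock 180.0000 → up 264.6000 (V=24.1966), down 120.6000 (V=37.8072). Price 25.7746; hedge Δ=-0.0945, bond B=42.7879.
Root portfolio cost Δ·180+B reproduces V0=25.7746.

(0,0): Delta=-0.0945 Bond=42.7879
(1,0): Delta=0.0000 Bond=37.8072
(1,1): Delta=-0.1232 Bond=56.8053
(2,0): Delta=0.0000 Bond=43.4783
(2,1): Delta=0.0000 Bond=43.4783
(2,2): Delta=-0.1607 Bond=79.8913
V0=25.7746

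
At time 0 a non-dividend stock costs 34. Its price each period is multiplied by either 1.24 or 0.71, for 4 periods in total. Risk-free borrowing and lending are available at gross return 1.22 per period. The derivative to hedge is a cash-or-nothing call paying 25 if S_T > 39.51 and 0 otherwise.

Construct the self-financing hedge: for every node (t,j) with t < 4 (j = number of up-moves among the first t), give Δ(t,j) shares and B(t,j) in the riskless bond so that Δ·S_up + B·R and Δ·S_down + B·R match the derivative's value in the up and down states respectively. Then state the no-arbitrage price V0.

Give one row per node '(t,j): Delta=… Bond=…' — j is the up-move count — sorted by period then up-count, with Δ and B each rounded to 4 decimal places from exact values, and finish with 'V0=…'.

(0,0): Delta=0.0801 Bond=8.4703
(1,0): Delta=1.2156 Bond=-17.0778
(1,1): Delta=0.0546 Bond=11.4088
(2,0): Delta=0.0000 Bond=0.0000
(2,1): Delta=1.2429 Bond=-21.6520
(2,2): Delta=0.0279 Bond=15.3136
(3,0): Delta=0.0000 Bond=0.0000
(3,1): Delta=0.0000 Bond=0.0000
(3,2): Delta=1.2708 Bond=-27.4513
(3,3): Delta=0.0000 Bond=20.4918
V0=11.1933

No-arbitrage ⇒ martingale measure with p* = (R−d)/(u−d) = 0.9623.
Terminal payoffs: V(4,0)=0.0000, V(4,1)=0.0000, V(4,2)=0.0000, V(4,3)=25.0000, V(4,4)=25.0000
Node (3,0) S=12.1690: V=(p*·0.0000+(1−p*)·0.0000)/1.22=0.0000; Δ=(0.0000−0.0000)/(15.0895−8.6400)=0.0000; B=V−Δ·S=0.0000
Node (3,1) S=21.2529: V=(p*·0.0000+(1−p*)·0.0000)/1.22=0.0000; Δ=(0.0000−0.0000)/(26.3535−15.0895)=0.0000; B=V−Δ·S=0.0000
Node (3,2) S=37.1177: V=(p*·25.0000+(1−p*)·0.0000)/1.22=19.7185; Δ=(25.0000−0.0000)/(46.0259−26.3535)=1.2708; B=V−Δ·S=-27.4513
Node (3,3) S=64.8252: V=(p*·25.0000+(1−p*)·25.0000)/1.22=20.4918; Δ=(25.0000−25.0000)/(80.3833−46.0259)=0.0000; B=V−Δ·S=20.4918
Node (2,0) S=17.1394: V=(p*·0.0000+(1−p*)·0.0000)/1.22=0.0000; Δ=(0.0000−0.0000)/(21.2529−12.1690)=0.0000; B=V−Δ·S=0.0000
Node (2,1) S=29.9336: V=(p*·19.7185+(1−p*)·0.0000)/1.22=15.5528; Δ=(19.7185−0.0000)/(37.1177−21.2529)=1.2429; B=V−Δ·S=-21.6520
Node (2,2) S=52.2784: V=(p*·20.4918+(1−p*)·19.7185)/1.22=16.7726; Δ=(20.4918−19.7185)/(64.8252−37.1177)=0.0279; B=V−Δ·S=15.3136
Node (1,0) S=24.1400: V=(p*·15.5528+(1−p*)·0.0000)/1.22=12.2671; Δ=(15.5528−0.0000)/(29.9336−17.1394)=1.2156; B=V−Δ·S=-17.0778
Node (1,1) S=42.1600: V=(p*·16.7726+(1−p*)·15.5528)/1.22=13.7103; Δ=(16.7726−15.5528)/(52.2784−29.9336)=0.0546; B=V−Δ·S=11.4088
Node (0,0) S=34.0000: V=(p*·13.7103+(1−p*)·12.2671)/1.22=11.1933; Δ=(13.7103−12.2671)/(42.1600−24.1400)=0.0801; B=V−Δ·S=8.4703
The time-0 hedge costs 11.1933, which is the no-arbitrage price.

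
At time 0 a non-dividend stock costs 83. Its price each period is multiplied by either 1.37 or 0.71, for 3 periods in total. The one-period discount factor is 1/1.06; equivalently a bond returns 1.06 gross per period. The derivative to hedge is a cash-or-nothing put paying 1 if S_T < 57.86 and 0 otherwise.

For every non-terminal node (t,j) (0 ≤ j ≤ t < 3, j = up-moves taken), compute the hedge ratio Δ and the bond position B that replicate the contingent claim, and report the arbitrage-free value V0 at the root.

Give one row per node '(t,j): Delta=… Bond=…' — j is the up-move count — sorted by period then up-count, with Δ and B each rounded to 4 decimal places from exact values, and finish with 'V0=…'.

Under the risk-neutral measure, an up-move has probability p* = (R−d)/(u−d) = 0.5303 and values discount at R = 1.06.
Terminal payoffs: V(3,0)=1.0000, V(3,1)=1.0000, V(3,2)=0.0000, V(3,3)=0.0000
  t=2,j=0: stock 41.8403 → up 57.3212 (V=1.0000), down 29.7066 (V=1.0000). Price 0.9434; hedge Δ=0.0000, bond B=0.9434.
  t=2,j=1: stock 80.7341 → up 110.6057 (V=0.0000), down 57.3212 (V=1.0000). Price 0.4431; hedge Δ=-0.0188, bond B=1.9583.
  t=2,j=2: stock 155.7827 → up 213.4223 (V=0.0000), down 110.6057 (V=0.0000). Price 0.0000; hedge Δ=0.0000, bond B=0.0000.
  t=1,j=0: stock 58.9300 → up 80.7341 (V=0.4431), down 41.8403 (V=0.9434). Price 0.6397; hedge Δ=-0.0129, bond B=1.3977.
  t=1,j=1: stock 113.7100 → up 155.7827 (V=0.0000), down 80.7341 (V=0.4431). Price 0.1963; hedge Δ=-0.0059, bond B=0.8677.
  t=0,j=0: stock 83.0000 → up 113.7100 (V=0.1963), down 58.9300 (V=0.6397). Price 0.3817; hedge Δ=-0.0081, bond B=1.0535.
The time-0 hedge costs 0.3817, which is the no-arbitrage price.

(0,0): Delta=-0.0081 Bond=1.0535
(1,0): Delta=-0.0129 Bond=1.3977
(1,1): Delta=-0.0059 Bond=0.8677
(2,0): Delta=0.0000 Bond=0.9434
(2,1): Delta=-0.0188 Bond=1.9583
(2,2): Delta=0.0000 Bond=0.0000
V0=0.3817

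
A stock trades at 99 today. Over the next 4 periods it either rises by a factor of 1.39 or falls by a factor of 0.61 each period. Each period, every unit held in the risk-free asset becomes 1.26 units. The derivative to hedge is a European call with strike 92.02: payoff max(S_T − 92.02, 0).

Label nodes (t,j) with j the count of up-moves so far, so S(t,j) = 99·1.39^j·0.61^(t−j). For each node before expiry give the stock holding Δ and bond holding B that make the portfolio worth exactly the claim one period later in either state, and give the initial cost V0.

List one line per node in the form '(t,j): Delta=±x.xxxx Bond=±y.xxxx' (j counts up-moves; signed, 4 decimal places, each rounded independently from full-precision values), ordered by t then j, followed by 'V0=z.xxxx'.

No-arbitrage ⇒ martingale measure with p* = (R−d)/(u−d) = 0.8333.
Payoff layer (t=4): V(4,0)=0.0000, V(4,1)=0.0000, V(4,2)=0.0000, V(4,3)=70.1645, V(4,4)=277.5480
Node (3,0) S=22.4711: V=(p*·0.0000+(1−p*)·0.0000)/1.26=0.0000; Δ=(0.0000−0.0000)/(31.2349−13.7074)=0.0000; B=V−Δ·S=0.0000
Node (3,1) S=51.2047: V=(p*·0.0000+(1−p*)·0.0000)/1.26=0.0000; Δ=(0.0000−0.0000)/(71.1745−31.2349)=0.0000; B=V−Δ·S=0.0000
Node (3,2) S=116.6795: V=(p*·70.1645+(1−p*)·0.0000)/1.26=46.4051; Δ=(70.1645−0.0000)/(162.1845−71.1745)=0.7710; B=V−Δ·S=-43.5494
Node (3,3) S=265.8763: V=(p*·277.5480+(1−p*)·70.1645)/1.26=192.8445; Δ=(277.5480−70.1645)/(369.5680−162.1845)=1.0000; B=V−Δ·S=-73.0317
Node (2,0) S=36.8379: V=(p*·0.0000+(1−p*)·0.0000)/1.26=0.0000; Δ=(0.0000−0.0000)/(51.2047−22.4711)=0.0000; B=V−Δ·S=0.0000
Node (2,1) S=83.9421: V=(p*·46.4051+(1−p*)·0.0000)/1.26=30.6912; Δ=(46.4051−0.0000)/(116.6795−51.2047)=0.7087; B=V−Δ·S=-28.8025
Node (2,2) S=191.2779: V=(p*·192.8445+(1−p*)·46.4051)/1.26=133.6809; Δ=(192.8445−46.4051)/(265.8763−116.6795)=0.9815; B=V−Δ·S=-54.0619
Node (1,0) S=60.3900: V=(p*·30.6912+(1−p*)·0.0000)/1.26=20.2984; Δ=(30.6912−0.0000)/(83.9421−36.8379)=0.6516; B=V−Δ·S=-19.0493
Node (1,1) S=137.6100: V=(p*·133.6809+(1−p*)·30.6912)/1.26=92.4730; Δ=(133.6809−30.6912)/(191.2779−83.9421)=0.9595; B=V−Δ·S=-39.5651
Node (0,0) S=99.0000: V=(p*·92.4730+(1−p*)·20.2984)/1.26=63.8444; Δ=(92.4730−20.2984)/(137.6100−60.3900)=0.9347; B=V−Δ·S=-28.6871
Self-financing check: at every node Δ·S+B equals the discounted successor values.

(0,0): Delta=0.9347 Bond=-28.6871
(1,0): Delta=0.6516 Bond=-19.0493
(1,1): Delta=0.9595 Bond=-39.5651
(2,0): Delta=0.0000 Bond=0.0000
(2,1): Delta=0.7087 Bond=-28.8025
(2,2): Delta=0.9815 Bond=-54.0619
(3,0): Delta=0.0000 Bond=0.0000
(3,1): Delta=0.0000 Bond=0.0000
(3,2): Delta=0.7710 Bond=-43.5494
(3,3): Delta=1.0000 Bond=-73.0317
V0=63.8444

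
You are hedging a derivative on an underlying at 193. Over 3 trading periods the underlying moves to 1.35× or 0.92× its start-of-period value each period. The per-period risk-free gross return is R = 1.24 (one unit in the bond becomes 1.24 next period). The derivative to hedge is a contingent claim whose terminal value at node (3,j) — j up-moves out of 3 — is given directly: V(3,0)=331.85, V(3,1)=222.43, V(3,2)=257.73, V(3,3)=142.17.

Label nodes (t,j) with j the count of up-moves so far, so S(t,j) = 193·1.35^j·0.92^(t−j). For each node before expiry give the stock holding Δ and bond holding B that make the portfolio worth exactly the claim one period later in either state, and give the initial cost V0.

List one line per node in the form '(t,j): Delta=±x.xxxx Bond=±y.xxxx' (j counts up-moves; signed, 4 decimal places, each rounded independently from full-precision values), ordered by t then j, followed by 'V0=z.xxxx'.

Under the risk-neutral measure, an up-move has probability p* = (R−d)/(u−d) = 0.7442 and values discount at R = 1.24.
At expiry t=3: V(3,0)=331.8500, V(3,1)=222.4300, V(3,2)=257.7300, V(3,3)=142.1700
(2,0): S=163.3552. Δ = (V_up−V_dn)/(S_up−S_dn) = (222.4300−331.8500)/(220.5295−150.2868) = -1.5577. V = [p*·222.4300 + (1−p*)·331.8500]/1.24 = 201.9526. B = V − Δ·S = 456.4177.
(2,1): S=239.7060. Δ = (V_up−V_dn)/(S_up−S_dn) = (257.7300−222.4300)/(323.6031−220.5295) = 0.3425. V = [p*·257.7300 + (1−p*)·222.4300]/1.24 = 200.5643. B = V − Δ·S = 118.4713.
(2,2): S=351.7425. Δ = (V_up−V_dn)/(S_up−S_dn) = (142.1700−257.7300)/(474.8524−323.6031) = -0.7640. V = [p*·142.1700 + (1−p*)·257.7300]/1.24 = 138.4934. B = V − Δ·S = 407.2376.
(1,0): S=177.5600. Δ = (V_up−V_dn)/(S_up−S_dn) = (200.5643−201.9526)/(239.7060−163.3552) = -0.0182. V = [p*·200.5643 + (1−p*)·201.9526]/1.24 = 162.0318. B = V − Δ·S = 165.2602.
(1,1): S=260.5500. Δ = (V_up−V_dn)/(S_up−S_dn) = (138.4934−200.5643)/(351.7425−239.7060) = -0.5540. V = [p*·138.4934 + (1−p*)·200.5643]/1.24 = 124.4936. B = V − Δ·S = 268.8445.
(0,0): S=193.0000. Δ = (V_up−V_dn)/(S_up−S_dn) = (124.4936−162.0318)/(260.5500−177.5600) = -0.4523. V = [p*·124.4936 + (1−p*)·162.0318]/1.24 = 108.1422. B = V − Δ·S = 195.4405.
The time-0 hedge costs 108.1422, which is the no-arbitrage price.

(0,0): Delta=-0.4523 Bond=195.4405
(1,0): Delta=-0.0182 Bond=165.2602
(1,1): Delta=-0.5540 Bond=268.8445
(2,0): Delta=-1.5577 Bond=456.4177
(2,1): Delta=0.3425 Bond=118.4713
(2,2): Delta=-0.7640 Bond=407.2376
V0=108.1422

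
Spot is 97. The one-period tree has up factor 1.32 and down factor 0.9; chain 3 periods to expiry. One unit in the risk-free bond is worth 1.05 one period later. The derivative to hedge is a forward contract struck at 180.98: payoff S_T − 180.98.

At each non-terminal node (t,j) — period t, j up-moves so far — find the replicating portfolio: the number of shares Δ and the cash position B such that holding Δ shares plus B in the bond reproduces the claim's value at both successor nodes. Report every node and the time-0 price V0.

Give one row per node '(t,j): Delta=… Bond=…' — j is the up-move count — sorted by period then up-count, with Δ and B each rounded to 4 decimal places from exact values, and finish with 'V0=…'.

(0,0): Delta=1.0000 Bond=-156.3373
(1,0): Delta=1.0000 Bond=-164.1542
(1,1): Delta=1.0000 Bond=-164.1542
(2,0): Delta=1.0000 Bond=-172.3619
(2,1): Delta=1.0000 Bond=-172.3619
(2,2): Delta=1.0000 Bond=-172.3619
V0=-59.3373

Since d<R<u, set p* = (R−d)/(u−d) = 0.3571; price each node as the discounted p*-expectation of its children.
Terminal values V(3,·): V(3,0)=-110.2670, V(3,1)=-77.2676, V(3,2)=-28.8685, V(3,3)=42.1169
  t=2,j=0: stock 78.5700 → up 103.7124 (V=-77.2676), down 70.7130 (V=-110.2670). Price -93.7919; hedge Δ=1.0000, bond B=-172.3619.
  t=2,j=1: stock 115.2360 → up 152.1115 (V=-28.8685), down 103.7124 (V=-77.2676). Price -57.1259; hedge Δ=1.0000, bond B=-172.3619.
  t=2,j=2: stock 169.0128 → up 223.0969 (V=42.1169), down 152.1115 (V=-28.8685). Price -3.3491; hedge Δ=1.0000, bond B=-172.3619.
  t=1,j=0: stock 87.3000 → up 115.2360 (V=-57.1259), down 78.5700 (V=-93.7919). Price -76.8542; hedge Δ=1.0000, bond B=-164.1542.
  t=1,j=1: stock 128.0400 → up 169.0128 (V=-3.3491), down 115.2360 (V=-57.1259). Price -36.1142; hedge Δ=1.0000, bond B=-164.1542.
  t=0,j=0: stock 97.0000 → up 128.0400 (V=-36.1142), down 87.3000 (V=-76.8542). Price -59.3373; hedge Δ=1.0000, bond B=-156.3373.
Root portfolio cost Δ·97+B reproduces V0=-59.3373.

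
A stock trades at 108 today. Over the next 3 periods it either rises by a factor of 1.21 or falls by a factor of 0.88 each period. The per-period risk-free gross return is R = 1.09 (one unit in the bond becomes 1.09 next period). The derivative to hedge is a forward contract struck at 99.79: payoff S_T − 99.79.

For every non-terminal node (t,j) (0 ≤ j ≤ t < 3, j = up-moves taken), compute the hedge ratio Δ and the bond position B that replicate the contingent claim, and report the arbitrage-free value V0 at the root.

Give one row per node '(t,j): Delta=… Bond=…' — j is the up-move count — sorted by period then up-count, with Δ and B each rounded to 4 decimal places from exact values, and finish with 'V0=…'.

Risk-neutral probability p* = (R−d)/(u−d) = (1.09−0.88)/(1.21−0.88) = 0.6364.
Payoff layer (t=3): V(3,0)=-26.1910, V(3,1)=1.4086, V(3,2)=39.3581, V(3,3)=91.5386
  t=2,j=0: stock 83.6352 → up 101.1986 (V=1.4086), down 73.5990 (V=-26.1910). Price -7.9153; hedge Δ=1.0000, bond B=-91.5505.
  t=2,j=1: stock 114.9984 → up 139.1481 (V=39.3581), down 101.1986 (V=1.4086). Price 23.4479; hedge Δ=1.0000, bond B=-91.5505.
  t=2,j=2: stock 158.1228 → up 191.3286 (V=91.5386), down 139.1481 (V=39.3581). Price 66.5723; hedge Δ=1.0000, bond B=-91.5505.
  t=1,j=0: stock 95.0400 → up 114.9984 (V=23.4479), down 83.6352 (V=-7.9153). Price 11.0488; hedge Δ=1.0000, bond B=-83.9912.
  t=1,j=1: stock 130.6800 → up 158.1228 (V=66.5723), down 114.9984 (V=23.4479). Price 46.6888; hedge Δ=1.0000, bond B=-83.9912.
  t=0,j=0: stock 108.0000 → up 130.6800 (V=46.6888), down 95.0400 (V=11.0488). Price 30.9438; hedge Δ=1.0000, bond B=-77.0562.
Root portfolio cost Δ·108+B reproduces V0=30.9438.

(0,0): Delta=1.0000 Bond=-77.0562
(1,0): Delta=1.0000 Bond=-83.9912
(1,1): Delta=1.0000 Bond=-83.9912
(2,0): Delta=1.0000 Bond=-91.5505
(2,1): Delta=1.0000 Bond=-91.5505
(2,2): Delta=1.0000 Bond=-91.5505
V0=30.9438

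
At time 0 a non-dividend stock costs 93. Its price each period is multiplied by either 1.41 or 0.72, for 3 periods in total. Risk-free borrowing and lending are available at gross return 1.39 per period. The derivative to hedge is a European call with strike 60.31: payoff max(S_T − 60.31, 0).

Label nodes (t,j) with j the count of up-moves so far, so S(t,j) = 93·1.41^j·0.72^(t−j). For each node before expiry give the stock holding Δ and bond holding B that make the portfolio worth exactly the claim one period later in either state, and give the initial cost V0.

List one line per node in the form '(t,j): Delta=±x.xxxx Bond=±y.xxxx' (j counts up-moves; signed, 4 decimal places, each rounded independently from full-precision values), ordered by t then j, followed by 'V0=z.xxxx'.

No-arbitrage ⇒ martingale measure with p* = (R−d)/(u−d) = 0.9710.
Terminal values V(3,·): V(3,0)=0.0000, V(3,1)=7.6678, V(3,2)=72.8132, V(3,3)=200.3896
Node (2,0) S=48.2112: V=(p*·7.6678+(1−p*)·0.0000)/1.39=5.3565; Δ=(7.6678−0.0000)/(67.9778−34.7121)=0.2305; B=V−Δ·S=-5.7562
Node (2,1) S=94.4136: V=(p*·72.8132+(1−p*)·7.6678)/1.39=51.0251; Δ=(72.8132−7.6678)/(133.1232−67.9778)=1.0000; B=V−Δ·S=-43.3885
Node (2,2) S=184.8933: V=(p*·200.3896+(1−p*)·72.8132)/1.39=141.5048; Δ=(200.3896−72.8132)/(260.6996−133.1232)=1.0000; B=V−Δ·S=-43.3885
Node (1,0) S=66.9600: V=(p*·51.0251+(1−p*)·5.3565)/1.39=35.7564; Δ=(51.0251−5.3565)/(94.4136−48.2112)=0.9884; B=V−Δ·S=-30.4300
Node (1,1) S=131.1300: V=(p*·141.5048+(1−p*)·51.0251)/1.39=99.9153; Δ=(141.5048−51.0251)/(184.8933−94.4136)=1.0000; B=V−Δ·S=-31.2147
Node (0,0) S=93.0000: V=(p*·99.9153+(1−p*)·35.7564)/1.39=70.5436; Δ=(99.9153−35.7564)/(131.1300−66.9600)=0.9998; B=V−Δ·S=-22.4403
Root portfolio cost Δ·93+B reproduces V0=70.5436.

(0,0): Delta=0.9998 Bond=-22.4403
(1,0): Delta=0.9884 Bond=-30.4300
(1,1): Delta=1.0000 Bond=-31.2147
(2,0): Delta=0.2305 Bond=-5.7562
(2,1): Delta=1.0000 Bond=-43.3885
(2,2): Delta=1.0000 Bond=-43.3885
V0=70.5436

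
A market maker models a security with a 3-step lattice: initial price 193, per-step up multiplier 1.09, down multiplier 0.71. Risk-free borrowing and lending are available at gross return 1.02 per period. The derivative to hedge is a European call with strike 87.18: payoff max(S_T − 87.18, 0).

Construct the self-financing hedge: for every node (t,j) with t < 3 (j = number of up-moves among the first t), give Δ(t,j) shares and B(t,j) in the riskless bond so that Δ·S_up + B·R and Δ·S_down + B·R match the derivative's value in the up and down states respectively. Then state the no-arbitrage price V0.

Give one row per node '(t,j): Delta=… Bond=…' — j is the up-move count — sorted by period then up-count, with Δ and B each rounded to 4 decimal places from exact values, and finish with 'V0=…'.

No-arbitrage ⇒ martingale measure with p* = (R−d)/(u−d) = 0.8158.
Terminal payoffs: V(3,0)=0.0000, V(3,1)=18.8675, V(3,2)=75.6253, V(3,3)=162.7606
(2,0): S=97.2913. Δ = (V_up−V_dn)/(S_up−S_dn) = (18.8675−0.0000)/(106.0475−69.0768) = 0.5103. V = [p*·18.8675 + (1−p*)·0.0000]/1.02 = 15.0901. B = V − Δ·S = -34.5612.
(2,1): S=149.3627. Δ = (V_up−V_dn)/(S_up−S_dn) = (75.6253−18.8675)/(162.8053−106.0475) = 1.0000. V = [p*·75.6253 + (1−p*)·18.8675]/1.02 = 63.8921. B = V − Δ·S = -85.4706.
(2,2): S=229.3033. Δ = (V_up−V_dn)/(S_up−S_dn) = (162.7606−75.6253)/(249.9406−162.8053) = 1.0000. V = [p*·162.7606 + (1−p*)·75.6253]/1.02 = 143.8327. B = V − Δ·S = -85.4706.
(1,0): S=137.0300. Δ = (V_up−V_dn)/(S_up−S_dn) = (63.8921−15.0901)/(149.3627−97.2913) = 0.9372. V = [p*·63.8921 + (1−p*)·15.0901]/1.02 = 53.8258. B = V − Δ·S = -74.6005.
(1,1): S=210.3700. Δ = (V_up−V_dn)/(S_up−S_dn) = (143.8327−63.8921)/(229.3033−149.3627) = 1.0000. V = [p*·143.8327 + (1−p*)·63.8921]/1.02 = 126.5753. B = V − Δ·S = -83.7947.
(0,0): S=193.0000. Δ = (V_up−V_dn)/(S_up−S_dn) = (126.5753−53.8258)/(210.3700−137.0300) = 0.9919. V = [p*·126.5753 + (1−p*)·53.8258]/1.02 = 110.9550. B = V − Δ·S = -80.4912.
Each (Δ,B) replicates both successor values, so the strategy is self-financing and V0 is arbitrage-free.

(0,0): Delta=0.9919 Bond=-80.4912
(1,0): Delta=0.9372 Bond=-74.6005
(1,1): Delta=1.0000 Bond=-83.7947
(2,0): Delta=0.5103 Bond=-34.5612
(2,1): Delta=1.0000 Bond=-85.4706
(2,2): Delta=1.0000 Bond=-85.4706
V0=110.9550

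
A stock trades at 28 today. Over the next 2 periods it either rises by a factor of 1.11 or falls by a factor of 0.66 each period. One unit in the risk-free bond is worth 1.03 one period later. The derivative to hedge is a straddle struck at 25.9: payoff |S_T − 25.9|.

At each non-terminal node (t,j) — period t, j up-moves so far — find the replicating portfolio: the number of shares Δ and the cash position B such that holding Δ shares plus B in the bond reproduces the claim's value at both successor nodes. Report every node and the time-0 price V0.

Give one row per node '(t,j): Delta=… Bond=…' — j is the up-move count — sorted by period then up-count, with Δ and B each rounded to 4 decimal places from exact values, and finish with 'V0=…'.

Since d<R<u, set p* = (R−d)/(u−d) = 0.8222; price each node as the discounted p*-expectation of its children.
Payoff layer (t=2): V(2,0)=13.7032, V(2,1)=5.3872, V(2,2)=8.5988
  t=1,j=0: stock 18.4800 → up 20.5128 (V=5.3872), down 12.1968 (V=13.7032). Price 6.6656; hedge Δ=-1.0000, bond B=25.1456.
  t=1,j=1: stock 31.0800 → up 34.4988 (V=8.5988), down 20.5128 (V=5.3872). Price 7.7940; hedge Δ=0.2296, bond B=0.6571.
  t=0,j=0: stock 28.0000 → up 31.0800 (V=7.7940), down 18.4800 (V=6.6656). Price 7.3723; hedge Δ=0.0896, bond B=4.8647.
Each (Δ,B) replicates both successor values, so the strategy is self-financing and V0 is arbitrage-free.

(0,0): Delta=0.0896 Bond=4.8647
(1,0): Delta=-1.0000 Bond=25.1456
(1,1): Delta=0.2296 Bond=0.6571
V0=7.3723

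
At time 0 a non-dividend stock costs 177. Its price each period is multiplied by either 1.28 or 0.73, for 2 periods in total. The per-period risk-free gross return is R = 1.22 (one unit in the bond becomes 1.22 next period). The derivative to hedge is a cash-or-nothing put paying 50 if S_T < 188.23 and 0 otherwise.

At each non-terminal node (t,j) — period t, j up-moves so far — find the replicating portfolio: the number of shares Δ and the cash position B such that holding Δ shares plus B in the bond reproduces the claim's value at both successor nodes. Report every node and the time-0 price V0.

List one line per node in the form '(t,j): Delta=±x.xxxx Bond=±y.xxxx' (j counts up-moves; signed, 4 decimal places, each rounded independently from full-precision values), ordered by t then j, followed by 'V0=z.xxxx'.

No-arbitrage ⇒ martingale measure with p* = (R−d)/(u−d) = 0.8909.
Terminal payoffs: V(2,0)=50.0000, V(2,1)=50.0000, V(2,2)=0.0000
Node (1,0) S=129.2100: V=(p*·50.0000+(1−p*)·50.0000)/1.22=40.9836; Δ=(50.0000−50.0000)/(165.3888−94.3233)=0.0000; B=V−Δ·S=40.9836
Node (1,1) S=226.5600: V=(p*·0.0000+(1−p*)·50.0000)/1.22=4.4709; Δ=(0.0000−50.0000)/(289.9968−165.3888)=-0.4013; B=V−Δ·S=95.3800
Node (0,0) S=177.0000: V=(p*·4.4709+(1−p*)·40.9836)/1.22=6.9296; Δ=(4.4709−40.9836)/(226.5600−129.2100)=-0.3751; B=V−Δ·S=73.3163
Self-financing check: at every node Δ·S+B equals the discounted successor values.

(0,0): Delta=-0.3751 Bond=73.3163
(1,0): Delta=0.0000 Bond=40.9836
(1,1): Delta=-0.4013 Bond=95.3800
V0=6.9296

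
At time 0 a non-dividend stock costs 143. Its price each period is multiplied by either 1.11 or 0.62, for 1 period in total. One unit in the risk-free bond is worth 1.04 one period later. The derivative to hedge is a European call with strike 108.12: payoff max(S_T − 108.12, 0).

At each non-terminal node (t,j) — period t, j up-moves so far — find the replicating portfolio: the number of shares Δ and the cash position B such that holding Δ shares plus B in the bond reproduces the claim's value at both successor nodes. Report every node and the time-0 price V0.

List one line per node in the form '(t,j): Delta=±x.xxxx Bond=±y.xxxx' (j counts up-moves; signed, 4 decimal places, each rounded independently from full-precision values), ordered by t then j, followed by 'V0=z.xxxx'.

Risk-neutral probability p* = (R−d)/(u−d) = (1.04−0.62)/(1.11−0.62) = 0.8571.
Payoff layer (t=1): V(1,0)=0.0000, V(1,1)=50.6100
Node (0,0) S=143.0000: V=(p*·50.6100+(1−p*)·0.0000)/1.04=41.7115; Δ=(50.6100−0.0000)/(158.7300−88.6600)=0.7223; B=V−Δ·S=-61.5742
Each (Δ,B) replicates both successor values, so the strategy is self-financing and V0 is arbitrage-free.

(0,0): Delta=0.7223 Bond=-61.5742
V0=41.7115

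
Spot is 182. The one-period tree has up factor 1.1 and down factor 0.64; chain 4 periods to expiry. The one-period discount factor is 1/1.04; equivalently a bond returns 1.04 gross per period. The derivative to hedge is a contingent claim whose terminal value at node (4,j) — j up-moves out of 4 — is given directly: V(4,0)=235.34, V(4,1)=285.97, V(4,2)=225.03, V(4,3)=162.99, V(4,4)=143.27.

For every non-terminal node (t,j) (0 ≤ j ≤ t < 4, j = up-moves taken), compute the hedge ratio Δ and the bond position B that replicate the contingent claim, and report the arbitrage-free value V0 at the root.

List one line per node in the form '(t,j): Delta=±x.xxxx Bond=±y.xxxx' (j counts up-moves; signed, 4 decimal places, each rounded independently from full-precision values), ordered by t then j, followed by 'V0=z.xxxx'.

Under the risk-neutral measure, an up-move has probability p* = (R−d)/(u−d) = 0.8696 and values discount at R = 1.04.
Payoff layer (t=4): V(4,0)=235.3400, V(4,1)=285.9700, V(4,2)=225.0300, V(4,3)=162.9900, V(4,4)=143.2700
  t=3,j=0: stock 47.7102 → up 52.4812 (V=285.9700), down 30.5345 (V=235.3400). Price 268.6212; hedge Δ=2.3070, bond B=158.5560.
  t=3,j=1: stock 82.0019 → up 90.2021 (V=225.0300), down 52.4812 (V=285.9700). Price 224.0180; hedge Δ=-1.6156, bond B=356.4962.
  t=3,j=2: stock 140.9408 → up 155.0349 (V=162.9900), down 90.2021 (V=225.0300). Price 164.5021; hedge Δ=-0.9569, bond B=299.3717.
  t=3,j=3: stock 242.2420 → up 266.4662 (V=143.2700), down 155.0349 (V=162.9900). Price 140.2329; hedge Δ=-0.1770, bond B=183.1024.
  t=2,j=0: stock 74.5472 → up 82.0019 (V=224.0180), down 47.7102 (V=268.6212). Price 220.9960; hedge Δ=-1.3007, bond B=317.9596.
  t=2,j=1: stock 128.1280 → up 140.9408 (V=164.5021), down 82.0019 (V=224.0180). Price 165.6395; hedge Δ=-1.0098, bond B=295.0218.
  t=2,j=2: stock 220.2200 → up 242.2420 (V=140.2329), down 140.9408 (V=164.5021). Price 137.8831; hedge Δ=-0.2396, bond B=190.6423.
  t=1,j=0: stock 116.4800 → up 128.1280 (V=165.6395), down 74.5472 (V=220.9960). Price 166.2114; hedge Δ=-1.0331, bond B=286.5516.
  t=1,j=1: stock 200.2000 → up 220.2200 (V=137.8831), down 128.1280 (V=165.6395). Price 136.0610; hedge Δ=-0.3014, bond B=196.4010.
  t=0,j=0: stock 182.0000 → up 200.2000 (V=136.0610), down 116.4800 (V=166.2114). Price 134.6093; hedge Δ=-0.3601, bond B=200.1536.
Self-financing check: at every node Δ·S+B equals the discounted successor values.

(0,0): Delta=-0.3601 Bond=200.1536
(1,0): Delta=-1.0331 Bond=286.5516
(1,1): Delta=-0.3014 Bond=196.4010
(2,0): Delta=-1.3007 Bond=317.9596
(2,1): Delta=-1.0098 Bond=295.0218
(2,2): Delta=-0.2396 Bond=190.6423
(3,0): Delta=2.3070 Bond=158.5560
(3,1): Delta=-1.6156 Bond=356.4962
(3,2): Delta=-0.9569 Bond=299.3717
(3,3): Delta=-0.1770 Bond=183.1024
V0=134.6093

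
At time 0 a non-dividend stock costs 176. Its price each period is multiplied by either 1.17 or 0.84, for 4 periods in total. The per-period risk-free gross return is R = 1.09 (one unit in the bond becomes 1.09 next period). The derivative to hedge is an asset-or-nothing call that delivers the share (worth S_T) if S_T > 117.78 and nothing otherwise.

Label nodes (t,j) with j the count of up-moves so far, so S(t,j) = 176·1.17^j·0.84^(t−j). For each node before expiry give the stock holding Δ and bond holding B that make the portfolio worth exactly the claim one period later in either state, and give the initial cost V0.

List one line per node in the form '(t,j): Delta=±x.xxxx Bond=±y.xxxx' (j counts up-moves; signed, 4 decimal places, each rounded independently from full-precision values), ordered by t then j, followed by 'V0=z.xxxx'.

(0,0): Delta=1.0166 Bond=-3.1356
(1,0): Delta=1.0888 Bond=-14.0985
(1,1): Delta=1.0000 Bond=0.0000
(2,0): Delta=1.4755 Bond=-63.3906
(2,1): Delta=1.0000 Bond=0.0000
(2,2): Delta=1.0000 Bond=0.0000
(3,0): Delta=3.5455 Bond=-285.0199
(3,1): Delta=1.0000 Bond=0.0000
(3,2): Delta=1.0000 Bond=0.0000
(3,3): Delta=1.0000 Bond=0.0000
V0=175.7856

Since d<R<u, set p* = (R−d)/(u−d) = 0.7576; price each node as the discounted p*-expectation of its children.
At expiry t=4: V(4,0)=0.0000, V(4,1)=122.0496, V(4,2)=169.9977, V(4,3)=236.7825, V(4,4)=329.8041
(3,0): S=104.3159. Δ = (V_up−V_dn)/(S_up−S_dn) = (122.0496−0.0000)/(122.0496−87.6254) = 3.5455. V = [p*·122.0496 + (1−p*)·0.0000]/1.09 = 84.8274. B = V − Δ·S = -285.0199.
(3,1): S=145.2972. Δ = (V_up−V_dn)/(S_up−S_dn) = (169.9977−122.0496)/(169.9977−122.0496) = 1.0000. V = [p*·169.9977 + (1−p*)·122.0496]/1.09 = 145.2972. B = V − Δ·S = 0.0000.
(3,2): S=202.3782. Δ = (V_up−V_dn)/(S_up−S_dn) = (236.7825−169.9977)/(236.7825−169.9977) = 1.0000. V = [p*·236.7825 + (1−p*)·169.9977]/1.09 = 202.3782. B = V − Δ·S = 0.0000.
(3,3): S=281.8839. Δ = (V_up−V_dn)/(S_up−S_dn) = (329.8041−236.7825)/(329.8041−236.7825) = 1.0000. V = [p*·329.8041 + (1−p*)·236.7825]/1.09 = 281.8839. B = V − Δ·S = 0.0000.
(2,0): S=124.1856. Δ = (V_up−V_dn)/(S_up−S_dn) = (145.2972−84.8274)/(145.2972−104.3159) = 1.4755. V = [p*·145.2972 + (1−p*)·84.8274]/1.09 = 119.8512. B = V − Δ·S = -63.3906.
(2,1): S=172.9728. Δ = (V_up−V_dn)/(S_up−S_dn) = (202.3782−145.2972)/(202.3782−145.2972) = 1.0000. V = [p*·202.3782 + (1−p*)·145.2972]/1.09 = 172.9728. B = V − Δ·S = 0.0000.
(2,2): S=240.9264. Δ = (V_up−V_dn)/(S_up−S_dn) = (281.8839−202.3782)/(281.8839−202.3782) = 1.0000. V = [p*·281.8839 + (1−p*)·202.3782]/1.09 = 240.9264. B = V − Δ·S = 0.0000.
(1,0): S=147.8400. Δ = (V_up−V_dn)/(S_up−S_dn) = (172.9728−119.8512)/(172.9728−124.1856) = 1.0888. V = [p*·172.9728 + (1−p*)·119.8512]/1.09 = 146.8760. B = V − Δ·S = -14.0985.
(1,1): S=205.9200. Δ = (V_up−V_dn)/(S_up−S_dn) = (240.9264−172.9728)/(240.9264−172.9728) = 1.0000. V = [p*·240.9264 + (1−p*)·172.9728]/1.09 = 205.9200. B = V − Δ·S = 0.0000.
(0,0): S=176.0000. Δ = (V_up−V_dn)/(S_up−S_dn) = (205.9200−146.8760)/(205.9200−147.8400) = 1.0166. V = [p*·205.9200 + (1−p*)·146.8760]/1.09 = 175.7856. B = V − Δ·S = -3.1356.
Check: Δ(0,0)·S0 + B(0,0) = 175.7856 = V0.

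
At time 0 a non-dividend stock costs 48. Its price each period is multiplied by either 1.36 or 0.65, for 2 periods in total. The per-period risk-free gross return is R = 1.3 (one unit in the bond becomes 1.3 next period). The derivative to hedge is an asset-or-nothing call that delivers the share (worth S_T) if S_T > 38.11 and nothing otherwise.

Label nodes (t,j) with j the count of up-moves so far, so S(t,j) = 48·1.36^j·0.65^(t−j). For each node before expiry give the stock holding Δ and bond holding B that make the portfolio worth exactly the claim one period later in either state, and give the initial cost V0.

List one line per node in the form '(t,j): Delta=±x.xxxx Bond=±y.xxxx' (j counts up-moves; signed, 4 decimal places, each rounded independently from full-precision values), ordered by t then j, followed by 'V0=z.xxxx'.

Since d<R<u, set p* = (R−d)/(u−d) = 0.9155; price each node as the discounted p*-expectation of its children.
Payoff layer (t=2): V(2,0)=0.0000, V(2,1)=42.4320, V(2,2)=88.7808
(1,0): S=31.2000. Δ = (V_up−V_dn)/(S_up−S_dn) = (42.4320−0.0000)/(42.4320−20.2800) = 1.9155. V = [p*·42.4320 + (1−p*)·0.0000]/1.3 = 29.8817. B = V − Δ·S = -29.8817.
(1,1): S=65.2800. Δ = (V_up−V_dn)/(S_up−S_dn) = (88.7808−42.4320)/(88.7808−42.4320) = 1.0000. V = [p*·88.7808 + (1−p*)·42.4320]/1.3 = 65.2800. B = V − Δ·S = 0.0000.
(0,0): S=48.0000. Δ = (V_up−V_dn)/(S_up−S_dn) = (65.2800−29.8817)/(65.2800−31.2000) = 1.0387. V = [p*·65.2800 + (1−p*)·29.8817]/1.3 = 47.9143. B = V − Δ·S = -1.9425.
Each (Δ,B) replicates both successor values, so the strategy is self-financing and V0 is arbitrage-free.

(0,0): Delta=1.0387 Bond=-1.9425
(1,0): Delta=1.9155 Bond=-29.8817
(1,1): Delta=1.0000 Bond=0.0000
V0=47.9143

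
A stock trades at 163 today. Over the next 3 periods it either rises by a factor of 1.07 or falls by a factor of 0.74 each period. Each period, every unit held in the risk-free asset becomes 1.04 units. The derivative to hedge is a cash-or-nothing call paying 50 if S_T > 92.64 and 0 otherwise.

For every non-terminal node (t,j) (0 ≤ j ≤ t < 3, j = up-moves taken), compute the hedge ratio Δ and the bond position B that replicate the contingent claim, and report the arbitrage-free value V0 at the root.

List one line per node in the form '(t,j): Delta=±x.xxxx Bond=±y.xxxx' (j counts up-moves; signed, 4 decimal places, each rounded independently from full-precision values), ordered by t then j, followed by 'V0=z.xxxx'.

(0,0): Delta=0.0071 Bond=43.2587
(1,0): Delta=0.1098 Bond=32.6014
(1,1): Delta=0.0000 Bond=46.2278
(2,0): Delta=1.6975 Bond=-107.8089
(2,1): Delta=0.0000 Bond=48.0769
(2,2): Delta=0.0000 Bond=48.0769
V0=44.4164

Since d<R<u, set p* = (R−d)/(u−d) = 0.9091; price each node as the discounted p*-expectation of its children.
Payoff layer (t=3): V(3,0)=0.0000, V(3,1)=50.0000, V(3,2)=50.0000, V(3,3)=50.0000
(2,0): S=89.2588. Δ = (V_up−V_dn)/(S_up−S_dn) = (50.0000−0.0000)/(95.5069−66.0515) = 1.6975. V = [p*·50.0000 + (1−p*)·0.0000]/1.04 = 43.7063. B = V − Δ·S = -107.8089.
(2,1): S=129.0634. Δ = (V_up−V_dn)/(S_up−S_dn) = (50.0000−50.0000)/(138.0978−95.5069) = 0.0000. V = [p*·50.0000 + (1−p*)·50.0000]/1.04 = 48.0769. B = V − Δ·S = 48.0769.
(2,2): S=186.6187. Δ = (V_up−V_dn)/(S_up−S_dn) = (50.0000−50.0000)/(199.6820−138.0978) = 0.0000. V = [p*·50.0000 + (1−p*)·50.0000]/1.04 = 48.0769. B = V − Δ·S = 48.0769.
(1,0): S=120.6200. Δ = (V_up−V_dn)/(S_up−S_dn) = (48.0769−43.7063)/(129.0634−89.2588) = 0.1098. V = [p*·48.0769 + (1−p*)·43.7063]/1.04 = 45.8458. B = V − Δ·S = 32.6014.
(1,1): S=174.4100. Δ = (V_up−V_dn)/(S_up−S_dn) = (48.0769−48.0769)/(186.6187−129.0634) = 0.0000. V = [p*·48.0769 + (1−p*)·48.0769]/1.04 = 46.2278. B = V − Δ·S = 46.2278.
(0,0): S=163.0000. Δ = (V_up−V_dn)/(S_up−S_dn) = (46.2278−45.8458)/(174.4100−120.6200) = 0.0071. V = [p*·46.2278 + (1−p*)·45.8458]/1.04 = 44.4164. B = V − Δ·S = 43.2587.
The time-0 hedge costs 44.4164, which is the no-arbitrage price.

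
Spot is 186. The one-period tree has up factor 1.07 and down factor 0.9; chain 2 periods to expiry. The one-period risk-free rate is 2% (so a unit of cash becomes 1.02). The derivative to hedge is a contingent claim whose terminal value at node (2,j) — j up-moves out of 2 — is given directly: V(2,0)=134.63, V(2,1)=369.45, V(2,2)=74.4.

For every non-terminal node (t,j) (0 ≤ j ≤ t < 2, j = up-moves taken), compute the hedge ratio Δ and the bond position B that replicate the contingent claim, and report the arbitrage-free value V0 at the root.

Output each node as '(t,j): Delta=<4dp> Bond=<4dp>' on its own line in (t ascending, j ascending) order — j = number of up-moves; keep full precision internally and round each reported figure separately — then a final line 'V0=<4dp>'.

The replicating-portfolio and risk-neutral prices coincide; use p* = (1.02−0.9)/(1.07−0.9) = 0.7059 for the latter.
Terminal values V(2,·): V(2,0)=134.6300, V(2,1)=369.4500, V(2,2)=74.4000
Node (1,0) S=167.4000: V=(p*·369.4500+(1−p*)·134.6300)/1.02=294.4954; Δ=(369.4500−134.6300)/(179.1180−150.6600)=8.2515; B=V−Δ·S=-1086.7987
Node (1,1) S=199.0200: V=(p*·74.4000+(1−p*)·369.4500)/1.02=158.0190; Δ=(74.4000−369.4500)/(212.9514−179.1180)=-8.7207; B=V−Δ·S=1893.6073
Node (0,0) S=186.0000: V=(p*·158.0190+(1−p*)·294.4954)/1.02=194.2737; Δ=(158.0190−294.4954)/(199.0200−167.4000)=-4.3161; B=V−Δ·S=997.0758
Each (Δ,B) replicates both successor values, so the strategy is self-financing and V0 is arbitrage-free.

(0,0): Delta=-4.3161 Bond=997.0758
(1,0): Delta=8.2515 Bond=-1086.7987
(1,1): Delta=-8.7207 Bond=1893.6073
V0=194.2737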